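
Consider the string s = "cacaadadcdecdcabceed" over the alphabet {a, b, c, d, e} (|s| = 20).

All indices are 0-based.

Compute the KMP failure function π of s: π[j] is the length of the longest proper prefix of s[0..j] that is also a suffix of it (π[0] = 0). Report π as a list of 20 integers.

[0, 0, 1, 2, 0, 0, 0, 0, 1, 0, 0, 1, 0, 1, 2, 0, 1, 0, 0, 0]

π[0] = 0
j=1 s[j]='a': π[1]=0 (border '')
j=2 s[j]='c': π[2]=1 (border 'c')
j=3 s[j]='a': π[3]=2 (border 'ca')
j=4 s[j]='a': k: 2→0; π[4]=0 (border '')
j=5 s[j]='d': π[5]=0 (border '')
j=6 s[j]='a': π[6]=0 (border '')
j=7 s[j]='d': π[7]=0 (border '')
j=8 s[j]='c': π[8]=1 (border 'c')
j=9 s[j]='d': k: 1→0; π[9]=0 (border '')
j=10 s[j]='e': π[10]=0 (border '')
j=11 s[j]='c': π[11]=1 (border 'c')
j=12 s[j]='d': k: 1→0; π[12]=0 (border '')
j=13 s[j]='c': π[13]=1 (border 'c')
j=14 s[j]='a': π[14]=2 (border 'ca')
j=15 s[j]='b': k: 2→0; π[15]=0 (border '')
j=16 s[j]='c': π[16]=1 (border 'c')
j=17 s[j]='e': k: 1→0; π[17]=0 (border '')
j=18 s[j]='e': π[18]=0 (border '')
j=19 s[j]='d': π[19]=0 (border '')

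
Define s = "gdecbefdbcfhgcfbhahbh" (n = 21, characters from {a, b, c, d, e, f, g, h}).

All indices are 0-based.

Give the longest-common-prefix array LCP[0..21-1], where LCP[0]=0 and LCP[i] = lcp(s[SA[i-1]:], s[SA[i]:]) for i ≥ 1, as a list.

[0, 0, 1, 1, 2, 0, 1, 2, 0, 1, 0, 1, 0, 1, 1, 0, 1, 0, 1, 1, 1]

rank | idx | suffix
   0 |  17 | ahbh
   1 |   8 | bcfhgcfbhahbh
   2 |   4 | befdbcfhgcfbhahbh
   3 |  19 | bh
   4 |  15 | bhahbh
   5 |   3 | cbefdbcfhgcfbhahbh
   6 |  13 | cfbhahbh
   7 |   9 | cfhgcfbhahbh
   8 |   7 | dbcfhgcfbhahbh
   9 |   1 | decbefdbcfhgcfbhahbh
  10 |   2 | ecbefdbcfhgcfbhahbh
  11 |   5 | efdbcfhgcfbhahbh
  12 |  14 | fbhahbh
  13 |   6 | fdbcfhgcfbhahbh
  14 |  10 | fhgcfbhahbh
  15 |  12 | gcfbhahbh
  16 |   0 | gdecbefdbcfhgcfbhahbh
  17 |  20 | h
  18 |  16 | hahbh
  19 |  18 | hbh
  20 |  11 | hgcfbhahbh

SA = [17, 8, 4, 19, 15, 3, 13, 9, 7, 1, 2, 5, 14, 6, 10, 12, 0, 20, 16, 18, 11]
i: (SA[i-1],SA[i]) lcp shared
  1: (17,8) 0 ''
  2: (8,4) 1 'b'
  3: (4,19) 1 'b'
  4: (19,15) 2 'bh'
  5: (15,3) 0 ''
  6: (3,13) 1 'c'
  7: (13,9) 2 'cf'
  8: (9,7) 0 ''
  9: (7,1) 1 'd'
  10: (1,2) 0 ''
  11: (2,5) 1 'e'
  12: (5,14) 0 ''
  13: (14,6) 1 'f'
  14: (6,10) 1 'f'
  15: (10,12) 0 ''
  16: (12,0) 1 'g'
  17: (0,20) 0 ''
  18: (20,16) 1 'h'
  19: (16,18) 1 'h'
  20: (18,11) 1 'h'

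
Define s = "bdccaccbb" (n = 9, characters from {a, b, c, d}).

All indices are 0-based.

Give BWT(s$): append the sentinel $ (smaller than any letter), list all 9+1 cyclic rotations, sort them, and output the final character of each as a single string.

bcbc$ccdab

rank  rotation    last
    0  $bdccaccbb  b
    1  accbb$bdcc  c
    2  b$bdccaccb  b
    3  bb$bdccacc  c
    4  bdccaccbb$  $
    5  caccbb$bdc  c
    6  cbb$bdccac  c
    7  ccaccbb$bd  d
    8  ccbb$bdcca  a
    9  dccaccbb$b  b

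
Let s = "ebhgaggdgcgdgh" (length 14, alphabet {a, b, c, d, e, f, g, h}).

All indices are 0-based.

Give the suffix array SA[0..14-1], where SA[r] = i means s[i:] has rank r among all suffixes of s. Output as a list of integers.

rank→(start, suffix):
  0 → (4, 'aggdgcgdgh')
  1 → (1, 'bhgaggdgcgdgh')
  2 → (9, 'cgdgh')
  3 → (7, 'dgcgdgh')
  4 → (11, 'dgh')
  5 → (0, 'ebhgaggdgcgdgh')
  6 → (3, 'gaggdgcgdgh')
  7 → (8, 'gcgdgh')
  8 → (6, 'gdgcgdgh')
  9 → (10, 'gdgh')
  10 → (5, 'ggdgcgdgh')
  11 → (12, 'gh')
  12 → (13, 'h')
  13 → (2, 'hgaggdgcgdgh')

[4, 1, 9, 7, 11, 0, 3, 8, 6, 10, 5, 12, 13, 2]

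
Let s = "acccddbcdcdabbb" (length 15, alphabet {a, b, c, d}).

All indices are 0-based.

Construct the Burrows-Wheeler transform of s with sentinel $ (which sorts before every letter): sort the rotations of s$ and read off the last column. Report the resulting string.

bd$bbadacdbccdcc

rank  rotation          last
    0  $acccddbcdcdabbb  b
    1  abbb$acccddbcdcd  d
    2  acccddbcdcdabbb$  $
    3  b$acccddbcdcdabb  b
    4  bb$acccddbcdcdab  b
    5  bbb$acccddbcdcda  a
    6  bcdcdabbb$acccdd  d
    7  cccddbcdcdabbb$a  a
    8  ccddbcdcdabbb$ac  c
    9  cdabbb$acccddbcd  d
   10  cdcdabbb$acccddb  b
   11  cddbcdcdabbb$acc  c
   12  dabbb$acccddbcdc  c
   13  dbcdcdabbb$acccd  d
   14  dcdabbb$acccddbc  c
   15  ddbcdcdabbb$accc  c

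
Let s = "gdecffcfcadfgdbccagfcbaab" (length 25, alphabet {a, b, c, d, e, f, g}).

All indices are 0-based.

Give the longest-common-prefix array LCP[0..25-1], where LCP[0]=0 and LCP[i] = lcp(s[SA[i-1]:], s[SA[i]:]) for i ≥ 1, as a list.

rank→(start, suffix):
  0 → (22, 'aab')
  1 → (23, 'ab')
  2 → (9, 'adfgdbccagfcbaab')
  3 → (17, 'agfcbaab')
  4 → (24, 'b')
  5 → (21, 'baab')
  6 → (14, 'bccagfcbaab')
  7 → (8, 'cadfgdbccagfcbaab')
  8 → (16, 'cagfcbaab')
  9 → (20, 'cbaab')
  10 → (15, 'ccagfcbaab')
  11 → (6, 'cfcadfgdbccagfcbaab')
  12 → (3, 'cffcfcadfgdbccagfcbaab')
  13 → (13, 'dbccagfcbaab')
  14 → (1, 'decffcfcadfgdbccagfcbaab')
  15 → (10, 'dfgdbccagfcbaab')
  16 → (2, 'ecffcfcadfgdbccagfcbaab')
  17 → (7, 'fcadfgdbccagfcbaab')
  18 → (19, 'fcbaab')
  19 → (5, 'fcfcadfgdbccagfcbaab')
  20 → (4, 'ffcfcadfgdbccagfcbaab')
  21 → (11, 'fgdbccagfcbaab')
  22 → (12, 'gdbccagfcbaab')
  23 → (0, 'gdecffcfcadfgdbccagfcbaab')
  24 → (18, 'gfcbaab')

SA = [22, 23, 9, 17, 24, 21, 14, 8, 16, 20, 15, 6, 3, 13, 1, 10, 2, 7, 19, 5, 4, 11, 12, 0, 18]
rank  pair      lcp
   1  s[22:],s[23:]  1  'a'
   2  s[23:],s[9:]  1  'a'
   3  s[9:],s[17:]  1  'a'
   4  s[17:],s[24:]  0  ''
   5  s[24:],s[21:]  1  'b'
   6  s[21:],s[14:]  1  'b'
   7  s[14:],s[8:]  0  ''
   8  s[8:],s[16:]  2  'ca'
   9  s[16:],s[20:]  1  'c'
  10  s[20:],s[15:]  1  'c'
  11  s[15:],s[6:]  1  'c'
  12  s[6:],s[3:]  2  'cf'
  13  s[3:],s[13:]  0  ''
  14  s[13:],s[1:]  1  'd'
  15  s[1:],s[10:]  1  'd'
  16  s[10:],s[2:]  0  ''
  17  s[2:],s[7:]  0  ''
  18  s[7:],s[19:]  2  'fc'
  19  s[19:],s[5:]  2  'fc'
  20  s[5:],s[4:]  1  'f'
  21  s[4:],s[11:]  1  'f'
  22  s[11:],s[12:]  0  ''
  23  s[12:],s[0:]  2  'gd'
  24  s[0:],s[18:]  1  'g'

[0, 1, 1, 1, 0, 1, 1, 0, 2, 1, 1, 1, 2, 0, 1, 1, 0, 0, 2, 2, 1, 1, 0, 2, 1]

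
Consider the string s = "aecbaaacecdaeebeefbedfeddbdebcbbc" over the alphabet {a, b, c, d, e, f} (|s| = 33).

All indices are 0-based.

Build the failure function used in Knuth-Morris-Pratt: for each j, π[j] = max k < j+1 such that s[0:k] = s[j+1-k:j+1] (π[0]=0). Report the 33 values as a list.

π[0] = 0
j=1 s[j]='e': π[1]=0 (border '')
j=2 s[j]='c': π[2]=0 (border '')
j=3 s[j]='b': π[3]=0 (border '')
j=4 s[j]='a': π[4]=1 (border 'a')
j=5 s[j]='a': k: 1→0; π[5]=1 (border 'a')
j=6 s[j]='a': k: 1→0; π[6]=1 (border 'a')
j=7 s[j]='c': k: 1→0; π[7]=0 (border '')
j=8 s[j]='e': π[8]=0 (border '')
j=9 s[j]='c': π[9]=0 (border '')
j=10 s[j]='d': π[10]=0 (border '')
j=11 s[j]='a': π[11]=1 (border 'a')
j=12 s[j]='e': π[12]=2 (border 'ae')
j=13 s[j]='e': k: 2→0; π[13]=0 (border '')
j=14 s[j]='b': π[14]=0 (border '')
j=15 s[j]='e': π[15]=0 (border '')
j=16 s[j]='e': π[16]=0 (border '')
j=17 s[j]='f': π[17]=0 (border '')
j=18 s[j]='b': π[18]=0 (border '')
j=19 s[j]='e': π[19]=0 (border '')
j=20 s[j]='d': π[20]=0 (border '')
j=21 s[j]='f': π[21]=0 (border '')
j=22 s[j]='e': π[22]=0 (border '')
j=23 s[j]='d': π[23]=0 (border '')
j=24 s[j]='d': π[24]=0 (border '')
j=25 s[j]='b': π[25]=0 (border '')
j=26 s[j]='d': π[26]=0 (border '')
j=27 s[j]='e': π[27]=0 (border '')
j=28 s[j]='b': π[28]=0 (border '')
j=29 s[j]='c': π[29]=0 (border '')
j=30 s[j]='b': π[30]=0 (border '')
j=31 s[j]='b': π[31]=0 (border '')
j=32 s[j]='c': π[32]=0 (border '')

[0, 0, 0, 0, 1, 1, 1, 0, 0, 0, 0, 1, 2, 0, 0, 0, 0, 0, 0, 0, 0, 0, 0, 0, 0, 0, 0, 0, 0, 0, 0, 0, 0]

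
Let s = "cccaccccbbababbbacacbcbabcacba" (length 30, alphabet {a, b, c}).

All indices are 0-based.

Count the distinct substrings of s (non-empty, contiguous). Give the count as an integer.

rank→(start, suffix):
  0 → (29, 'a')
  1 → (10, 'ababbbacacbcbabcacba')
  2 → (12, 'abbbacacbcbabcacba')
  3 → (23, 'abcacba')
  4 → (16, 'acacbcbabcacba')
  5 → (26, 'acba')
  6 → (18, 'acbcbabcacba')
  7 → (3, 'accccbbababbbacacbcbabcacba')
  8 → (28, 'ba')
  9 → (9, 'bababbbacacbcbabcacba')
  10 → (11, 'babbbacacbcbabcacba')
  11 → (22, 'babcacba')
  12 → (15, 'bacacbcbabcacba')
  13 → (8, 'bbababbbacacbcbabcacba')
  14 → (14, 'bbacacbcbabcacba')
  15 → (13, 'bbbacacbcbabcacba')
  16 → (24, 'bcacba')
  17 → (20, 'bcbabcacba')
  18 → (25, 'cacba')
  19 → (17, 'cacbcbabcacba')
  20 → (2, 'caccccbbababbbacacbcbabcacba')
  21 → (27, 'cba')
  22 → (21, 'cbabcacba')
  23 → (7, 'cbbababbbacacbcbabcacba')
  24 → (19, 'cbcbabcacba')
  25 → (1, 'ccaccccbbababbbacacbcbabcacba')
  26 → (6, 'ccbbababbbacacbcbabcacba')
  27 → (0, 'cccaccccbbababbbacacbcbabcacba')
  28 → (5, 'cccbbababbbacacbcbabcacba')
  29 → (4, 'ccccbbababbbacacbcbabcacba')

SA = [29, 10, 12, 23, 16, 26, 18, 3, 28, 9, 11, 22, 15, 8, 14, 13, 24, 20, 25, 17, 2, 27, 21, 7, 19, 1, 6, 0, 5, 4]
[i] adj suffixes → lcp
  [1] 29/10 → 1 ('a')
  [2] 10/12 → 2 ('ab')
  [3] 12/23 → 2 ('ab')
  [4] 23/16 → 1 ('a')
  [5] 16/26 → 2 ('ac')
  [6] 26/18 → 3 ('acb')
  [7] 18/3 → 2 ('ac')
  [8] 3/28 → 0 ('')
  [9] 28/9 → 2 ('ba')
  [10] 9/11 → 3 ('bab')
  [11] 11/22 → 3 ('bab')
  [12] 22/15 → 2 ('ba')
  [13] 15/8 → 1 ('b')
  [14] 8/14 → 3 ('bba')
  [15] 14/13 → 2 ('bb')
  [16] 13/24 → 1 ('b')
  [17] 24/20 → 2 ('bc')
  [18] 20/25 → 0 ('')
  [19] 25/17 → 4 ('cacb')
  [20] 17/2 → 3 ('cac')
  [21] 2/27 → 1 ('c')
  [22] 27/21 → 3 ('cba')
  [23] 21/7 → 2 ('cb')
  [24] 7/19 → 2 ('cb')
  [25] 19/1 → 1 ('c')
  [26] 1/6 → 2 ('cc')
  [27] 6/0 → 2 ('cc')
  [28] 0/5 → 3 ('ccc')
  [29] 5/4 → 3 ('ccc')

n(n+1)/2 = 30·31/2 = 465
Σ LCP = 0 + 1 + 2 + 2 + 1 + 2 + 3 + 2 + 0 + 2 + 3 + 3 + 2 + 1 + 3 + 2 + 1 + 2 + 0 + 4 + 3 + 1 + 3 + 2 + 2 + 1 + 2 + 2 + 3 + 3 = 58
distinct = 465 − 58 = 407

407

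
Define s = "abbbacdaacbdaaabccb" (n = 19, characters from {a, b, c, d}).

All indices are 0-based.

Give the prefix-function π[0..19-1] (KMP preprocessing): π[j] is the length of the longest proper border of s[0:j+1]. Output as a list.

[0, 0, 0, 0, 1, 0, 0, 1, 1, 0, 0, 0, 1, 1, 1, 2, 0, 0, 0]

π[0] = 0
j=1 s[j]='b': π[1]=0 (border '')
j=2 s[j]='b': π[2]=0 (border '')
j=3 s[j]='b': π[3]=0 (border '')
j=4 s[j]='a': π[4]=1 (border 'a')
j=5 s[j]='c': k: 1→0; π[5]=0 (border '')
j=6 s[j]='d': π[6]=0 (border '')
j=7 s[j]='a': π[7]=1 (border 'a')
j=8 s[j]='a': k: 1→0; π[8]=1 (border 'a')
j=9 s[j]='c': k: 1→0; π[9]=0 (border '')
j=10 s[j]='b': π[10]=0 (border '')
j=11 s[j]='d': π[11]=0 (border '')
j=12 s[j]='a': π[12]=1 (border 'a')
j=13 s[j]='a': k: 1→0; π[13]=1 (border 'a')
j=14 s[j]='a': k: 1→0; π[14]=1 (border 'a')
j=15 s[j]='b': π[15]=2 (border 'ab')
j=16 s[j]='c': k: 2→0; π[16]=0 (border '')
j=17 s[j]='c': π[17]=0 (border '')
j=18 s[j]='b': π[18]=0 (border '')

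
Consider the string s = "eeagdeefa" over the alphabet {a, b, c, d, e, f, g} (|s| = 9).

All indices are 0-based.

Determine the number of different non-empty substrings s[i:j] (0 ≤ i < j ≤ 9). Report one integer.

40

sorted suffixes:
  #0 SA[0]=8  'a'
  #1 SA[1]=2  'agdeefa'
  #2 SA[2]=4  'deefa'
  #3 SA[3]=1  'eagdeefa'
  #4 SA[4]=0  'eeagdeefa'
  #5 SA[5]=5  'eefa'
  #6 SA[6]=6  'efa'
  #7 SA[7]=7  'fa'
  #8 SA[8]=3  'gdeefa'

SA = [8, 2, 4, 1, 0, 5, 6, 7, 3]
i: (SA[i-1],SA[i]) lcp shared
  1: (8,2) 1 'a'
  2: (2,4) 0 ''
  3: (4,1) 0 ''
  4: (1,0) 1 'e'
  5: (0,5) 2 'ee'
  6: (5,6) 1 'e'
  7: (6,7) 0 ''
  8: (7,3) 0 ''

n(n+1)/2 = 9·10/2 = 45
Σ LCP = 0 + 1 + 0 + 0 + 1 + 2 + 1 + 0 + 0 = 5
distinct = 45 − 5 = 40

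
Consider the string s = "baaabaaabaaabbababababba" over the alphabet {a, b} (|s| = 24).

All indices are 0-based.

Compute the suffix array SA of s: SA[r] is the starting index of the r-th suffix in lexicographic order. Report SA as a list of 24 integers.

[23, 1, 5, 9, 2, 6, 10, 3, 7, 14, 16, 18, 20, 11, 22, 0, 4, 8, 13, 15, 17, 19, 21, 12]

sorted suffixes:
  #0 SA[0]=23  'a'
  #1 SA[1]=1  'aaabaaabaaabbababababba'
  #2 SA[2]=5  'aaabaaabbababababba'
  #3 SA[3]=9  'aaabbababababba'
  #4 SA[4]=2  'aabaaabaaabbababababba'
  #5 SA[5]=6  'aabaaabbababababba'
  #6 SA[6]=10  'aabbababababba'
  #7 SA[7]=3  'abaaabaaabbababababba'
  #8 SA[8]=7  'abaaabbababababba'
  #9 SA[9]=14  'ababababba'
  #10 SA[10]=16  'abababba'
  #11 SA[11]=18  'ababba'
  #12 SA[12]=20  'abba'
  #13 SA[13]=11  'abbababababba'
  #14 SA[14]=22  'ba'
  #15 SA[15]=0  'baaabaaabaaabbababababba'
  #16 SA[16]=4  'baaabaaabbababababba'
  #17 SA[17]=8  'baaabbababababba'
  #18 SA[18]=13  'bababababba'
  #19 SA[19]=15  'babababba'
  #20 SA[20]=17  'bababba'
  #21 SA[21]=19  'babba'
  #22 SA[22]=21  'bba'
  #23 SA[23]=12  'bbababababba'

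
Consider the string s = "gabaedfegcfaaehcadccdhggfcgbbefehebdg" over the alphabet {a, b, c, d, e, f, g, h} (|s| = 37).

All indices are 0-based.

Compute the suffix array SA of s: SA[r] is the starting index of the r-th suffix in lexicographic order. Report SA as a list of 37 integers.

rank→(start, suffix):
  0 → (11, 'aaehcadccdhggfcgbbefehebdg')
  1 → (1, 'abaedfegcfaaehcadccdhggfcgbbefehebdg')
  2 → (16, 'adccdhggfcgbbefehebdg')
  3 → (3, 'aedfegcfaaehcadccdhggfcgbbefehebdg')
  4 → (12, 'aehcadccdhggfcgbbefehebdg')
  5 → (2, 'baedfegcfaaehcadccdhggfcgbbefehebdg')
  6 → (27, 'bbefehebdg')
  7 → (34, 'bdg')
  8 → (28, 'befehebdg')
  9 → (15, 'cadccdhggfcgbbefehebdg')
  10 → (18, 'ccdhggfcgbbefehebdg')
  11 → (19, 'cdhggfcgbbefehebdg')
  12 → (9, 'cfaaehcadccdhggfcgbbefehebdg')
  13 → (25, 'cgbbefehebdg')
  14 → (17, 'dccdhggfcgbbefehebdg')
  15 → (5, 'dfegcfaaehcadccdhggfcgbbefehebdg')
  16 → (35, 'dg')
  17 → (20, 'dhggfcgbbefehebdg')
  18 → (33, 'ebdg')
  19 → (4, 'edfegcfaaehcadccdhggfcgbbefehebdg')
  20 → (29, 'efehebdg')
  21 → (7, 'egcfaaehcadccdhggfcgbbefehebdg')
  22 → (13, 'ehcadccdhggfcgbbefehebdg')
  23 → (31, 'ehebdg')
  24 → (10, 'faaehcadccdhggfcgbbefehebdg')
  25 → (24, 'fcgbbefehebdg')
  26 → (6, 'fegcfaaehcadccdhggfcgbbefehebdg')
  27 → (30, 'fehebdg')
  28 → (36, 'g')
  29 → (0, 'gabaedfegcfaaehcadccdhggfcgbbefehebdg')
  30 → (26, 'gbbefehebdg')
  31 → (8, 'gcfaaehcadccdhggfcgbbefehebdg')
  32 → (23, 'gfcgbbefehebdg')
  33 → (22, 'ggfcgbbefehebdg')
  34 → (14, 'hcadccdhggfcgbbefehebdg')
  35 → (32, 'hebdg')
  36 → (21, 'hggfcgbbefehebdg')

[11, 1, 16, 3, 12, 2, 27, 34, 28, 15, 18, 19, 9, 25, 17, 5, 35, 20, 33, 4, 29, 7, 13, 31, 10, 24, 6, 30, 36, 0, 26, 8, 23, 22, 14, 32, 21]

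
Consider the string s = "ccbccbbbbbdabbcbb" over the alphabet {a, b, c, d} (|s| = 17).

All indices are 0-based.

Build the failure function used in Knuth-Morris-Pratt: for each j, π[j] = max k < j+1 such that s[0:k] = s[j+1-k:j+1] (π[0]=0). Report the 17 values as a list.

π[0] = 0
j=1 s[j]='c': π[1]=1 (border 'c')
j=2 s[j]='b': k: 1→0; π[2]=0 (border '')
j=3 s[j]='c': π[3]=1 (border 'c')
j=4 s[j]='c': π[4]=2 (border 'cc')
j=5 s[j]='b': π[5]=3 (border 'ccb')
j=6 s[j]='b': k: 3→0; π[6]=0 (border '')
j=7 s[j]='b': π[7]=0 (border '')
j=8 s[j]='b': π[8]=0 (border '')
j=9 s[j]='b': π[9]=0 (border '')
j=10 s[j]='d': π[10]=0 (border '')
j=11 s[j]='a': π[11]=0 (border '')
j=12 s[j]='b': π[12]=0 (border '')
j=13 s[j]='b': π[13]=0 (border '')
j=14 s[j]='c': π[14]=1 (border 'c')
j=15 s[j]='b': k: 1→0; π[15]=0 (border '')
j=16 s[j]='b': π[16]=0 (border '')

[0, 1, 0, 1, 2, 3, 0, 0, 0, 0, 0, 0, 0, 0, 1, 0, 0]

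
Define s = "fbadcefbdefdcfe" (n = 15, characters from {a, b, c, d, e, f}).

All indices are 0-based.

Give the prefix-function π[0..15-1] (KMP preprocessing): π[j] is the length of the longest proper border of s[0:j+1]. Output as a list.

[0, 0, 0, 0, 0, 0, 1, 2, 0, 0, 1, 0, 0, 1, 0]

π[0] = 0
j=1 s[j]='b': π[1]=0 (border '')
j=2 s[j]='a': π[2]=0 (border '')
j=3 s[j]='d': π[3]=0 (border '')
j=4 s[j]='c': π[4]=0 (border '')
j=5 s[j]='e': π[5]=0 (border '')
j=6 s[j]='f': π[6]=1 (border 'f')
j=7 s[j]='b': π[7]=2 (border 'fb')
j=8 s[j]='d': k: 2→0; π[8]=0 (border '')
j=9 s[j]='e': π[9]=0 (border '')
j=10 s[j]='f': π[10]=1 (border 'f')
j=11 s[j]='d': k: 1→0; π[11]=0 (border '')
j=12 s[j]='c': π[12]=0 (border '')
j=13 s[j]='f': π[13]=1 (border 'f')
j=14 s[j]='e': k: 1→0; π[14]=0 (border '')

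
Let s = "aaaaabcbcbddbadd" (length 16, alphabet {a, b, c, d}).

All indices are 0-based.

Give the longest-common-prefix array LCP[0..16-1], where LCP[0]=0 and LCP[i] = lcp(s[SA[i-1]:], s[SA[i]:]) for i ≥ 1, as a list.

sorted suffixes:
  #0 SA[0]=0  'aaaaabcbcbddbadd'
  #1 SA[1]=1  'aaaabcbcbddbadd'
  #2 SA[2]=2  'aaabcbcbddbadd'
  #3 SA[3]=3  'aabcbcbddbadd'
  #4 SA[4]=4  'abcbcbddbadd'
  #5 SA[5]=13  'add'
  #6 SA[6]=12  'badd'
  #7 SA[7]=5  'bcbcbddbadd'
  #8 SA[8]=7  'bcbddbadd'
  #9 SA[9]=9  'bddbadd'
  #10 SA[10]=6  'cbcbddbadd'
  #11 SA[11]=8  'cbddbadd'
  #12 SA[12]=15  'd'
  #13 SA[13]=11  'dbadd'
  #14 SA[14]=14  'dd'
  #15 SA[15]=10  'ddbadd'

SA = [0, 1, 2, 3, 4, 13, 12, 5, 7, 9, 6, 8, 15, 11, 14, 10]
i: (SA[i-1],SA[i]) lcp shared
  1: (0,1) 4 'aaaa'
  2: (1,2) 3 'aaa'
  3: (2,3) 2 'aa'
  4: (3,4) 1 'a'
  5: (4,13) 1 'a'
  6: (13,12) 0 ''
  7: (12,5) 1 'b'
  8: (5,7) 3 'bcb'
  9: (7,9) 1 'b'
  10: (9,6) 0 ''
  11: (6,8) 2 'cb'
  12: (8,15) 0 ''
  13: (15,11) 1 'd'
  14: (11,14) 1 'd'
  15: (14,10) 2 'dd'

[0, 4, 3, 2, 1, 1, 0, 1, 3, 1, 0, 2, 0, 1, 1, 2]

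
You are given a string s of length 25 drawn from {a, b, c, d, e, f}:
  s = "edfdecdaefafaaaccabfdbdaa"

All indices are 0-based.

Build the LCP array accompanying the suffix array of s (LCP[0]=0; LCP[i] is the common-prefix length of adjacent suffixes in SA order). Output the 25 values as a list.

[0, 1, 2, 2, 1, 1, 1, 1, 0, 1, 0, 1, 1, 0, 2, 1, 1, 1, 0, 1, 1, 0, 2, 1, 2]

rank | idx | suffix
   0 |  24 | a
   1 |  23 | aa
   2 |  12 | aaaccabfdbdaa
   3 |  13 | aaccabfdbdaa
   4 |  17 | abfdbdaa
   5 |  14 | accabfdbdaa
   6 |   7 | aefafaaaccabfdbdaa
   7 |  10 | afaaaccabfdbdaa
   8 |  21 | bdaa
   9 |  18 | bfdbdaa
  10 |  16 | cabfdbdaa
  11 |  15 | ccabfdbdaa
  12 |   5 | cdaefafaaaccabfdbdaa
  13 |  22 | daa
  14 |   6 | daefafaaaccabfdbdaa
  15 |  20 | dbdaa
  16 |   3 | decdaefafaaaccabfdbdaa
  17 |   1 | dfdecdaefafaaaccabfdbdaa
  18 |   4 | ecdaefafaaaccabfdbdaa
  19 |   0 | edfdecdaefafaaaccabfdbdaa
  20 |   8 | efafaaaccabfdbdaa
  21 |  11 | faaaccabfdbdaa
  22 |   9 | fafaaaccabfdbdaa
  23 |  19 | fdbdaa
  24 |   2 | fdecdaefafaaaccabfdbdaa

SA = [24, 23, 12, 13, 17, 14, 7, 10, 21, 18, 16, 15, 5, 22, 6, 20, 3, 1, 4, 0, 8, 11, 9, 19, 2]
[i] adj suffixes → lcp
  [1] 24/23 → 1 ('a')
  [2] 23/12 → 2 ('aa')
  [3] 12/13 → 2 ('aa')
  [4] 13/17 → 1 ('a')
  [5] 17/14 → 1 ('a')
  [6] 14/7 → 1 ('a')
  [7] 7/10 → 1 ('a')
  [8] 10/21 → 0 ('')
  [9] 21/18 → 1 ('b')
  [10] 18/16 → 0 ('')
  [11] 16/15 → 1 ('c')
  [12] 15/5 → 1 ('c')
  [13] 5/22 → 0 ('')
  [14] 22/6 → 2 ('da')
  [15] 6/20 → 1 ('d')
  [16] 20/3 → 1 ('d')
  [17] 3/1 → 1 ('d')
  [18] 1/4 → 0 ('')
  [19] 4/0 → 1 ('e')
  [20] 0/8 → 1 ('e')
  [21] 8/11 → 0 ('')
  [22] 11/9 → 2 ('fa')
  [23] 9/19 → 1 ('f')
  [24] 19/2 → 2 ('fd')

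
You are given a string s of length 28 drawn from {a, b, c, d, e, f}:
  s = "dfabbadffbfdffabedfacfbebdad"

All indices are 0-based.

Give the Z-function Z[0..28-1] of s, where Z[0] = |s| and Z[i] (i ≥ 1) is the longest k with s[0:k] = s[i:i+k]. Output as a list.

Z[0]=28
i=1: fresh scan; Z[1]=0
i=2: fresh scan; Z[2]=0
i=3: fresh scan; Z[3]=0
i=4: fresh scan; Z[4]=0
i=5: fresh scan; Z[5]=0
i=6: fresh scan; Z[6]=2 grow→box=[6,8)
i=7: min(r-i=1, Z[1]=0)=0; Z[7]=0
i=8: fresh scan; Z[8]=0
i=9: fresh scan; Z[9]=0
i=10: fresh scan; Z[10]=0
i=11: fresh scan; Z[11]=2 grow→box=[11,13)
i=12: min(r-i=1, Z[1]=0)=0; Z[12]=0
i=13: fresh scan; Z[13]=0
i=14: fresh scan; Z[14]=0
i=15: fresh scan; Z[15]=0
i=16: fresh scan; Z[16]=0
i=17: fresh scan; Z[17]=3 grow→box=[17,20)
i=18: min(r-i=2, Z[1]=0)=0; Z[18]=0
i=19: min(r-i=1, Z[2]=0)=0; Z[19]=0
i=20: fresh scan; Z[20]=0
i=21: fresh scan; Z[21]=0
i=22: fresh scan; Z[22]=0
i=23: fresh scan; Z[23]=0
i=24: fresh scan; Z[24]=0
i=25: fresh scan; Z[25]=1 grow→box=[25,26)
i=26: fresh scan; Z[26]=0
i=27: fresh scan; Z[27]=1 grow→box=[27,28)

[28, 0, 0, 0, 0, 0, 2, 0, 0, 0, 0, 2, 0, 0, 0, 0, 0, 3, 0, 0, 0, 0, 0, 0, 0, 1, 0, 1]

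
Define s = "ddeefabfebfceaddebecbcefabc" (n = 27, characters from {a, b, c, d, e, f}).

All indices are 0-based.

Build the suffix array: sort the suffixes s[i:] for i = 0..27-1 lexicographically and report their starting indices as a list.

[24, 5, 13, 25, 20, 17, 9, 6, 26, 19, 11, 21, 14, 0, 15, 1, 12, 16, 8, 18, 2, 22, 3, 23, 4, 10, 7]

sorted suffixes:
  #0 SA[0]=24  'abc'
  #1 SA[1]=5  'abfebfceaddebecbcefabc'
  #2 SA[2]=13  'addebecbcefabc'
  #3 SA[3]=25  'bc'
  #4 SA[4]=20  'bcefabc'
  #5 SA[5]=17  'becbcefabc'
  #6 SA[6]=9  'bfceaddebecbcefabc'
  #7 SA[7]=6  'bfebfceaddebecbcefabc'
  #8 SA[8]=26  'c'
  #9 SA[9]=19  'cbcefabc'
  #10 SA[10]=11  'ceaddebecbcefabc'
  #11 SA[11]=21  'cefabc'
  #12 SA[12]=14  'ddebecbcefabc'
  #13 SA[13]=0  'ddeefabfebfceaddebecbcefabc'
  #14 SA[14]=15  'debecbcefabc'
  #15 SA[15]=1  'deefabfebfceaddebecbcefabc'
  #16 SA[16]=12  'eaddebecbcefabc'
  #17 SA[17]=16  'ebecbcefabc'
  #18 SA[18]=8  'ebfceaddebecbcefabc'
  #19 SA[19]=18  'ecbcefabc'
  #20 SA[20]=2  'eefabfebfceaddebecbcefabc'
  #21 SA[21]=22  'efabc'
  #22 SA[22]=3  'efabfebfceaddebecbcefabc'
  #23 SA[23]=23  'fabc'
  #24 SA[24]=4  'fabfebfceaddebecbcefabc'
  #25 SA[25]=10  'fceaddebecbcefabc'
  #26 SA[26]=7  'febfceaddebecbcefabc'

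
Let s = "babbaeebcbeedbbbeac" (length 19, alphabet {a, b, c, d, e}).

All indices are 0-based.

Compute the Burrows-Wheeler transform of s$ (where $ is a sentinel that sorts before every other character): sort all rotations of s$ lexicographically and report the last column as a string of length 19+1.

cbeb$badbebcabebeeab

rank  rotation              last
    0  $babbaeebcbeedbbbeac  c
    1  abbaeebcbeedbbbeac$b  b
    2  ac$babbaeebcbeedbbbe  e
    3  aeebcbeedbbbeac$babb  b
    4  babbaeebcbeedbbbeac$  $
    5  baeebcbeedbbbeac$bab  b
    6  bbaeebcbeedbbbeac$ba  a
    7  bbbeac$babbaeebcbeed  d
    8  bbeac$babbaeebcbeedb  b
    9  bcbeedbbbeac$babbaee  e
   10  beac$babbaeebcbeedbb  b
   11  beedbbbeac$babbaeebc  c
   12  c$babbaeebcbeedbbbea  a
   13  cbeedbbbeac$babbaeeb  b
   14  dbbbeac$babbaeebcbee  e
   15  eac$babbaeebcbeedbbb  b
   16  ebcbeedbbbeac$babbae  e
   17  edbbbeac$babbaeebcbe  e
   18  eebcbeedbbbeac$babba  a
   19  eedbbbeac$babbaeebcb  b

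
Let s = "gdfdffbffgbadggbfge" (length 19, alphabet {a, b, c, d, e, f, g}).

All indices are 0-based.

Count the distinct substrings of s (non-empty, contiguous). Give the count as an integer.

rank→(start, suffix):
  0 → (11, 'adggbfge')
  1 → (10, 'badggbfge')
  2 → (6, 'bffgbadggbfge')
  3 → (15, 'bfge')
  4 → (1, 'dfdffbffgbadggbfge')
  5 → (3, 'dffbffgbadggbfge')
  6 → (12, 'dggbfge')
  7 → (18, 'e')
  8 → (5, 'fbffgbadggbfge')
  9 → (2, 'fdffbffgbadggbfge')
  10 → (4, 'ffbffgbadggbfge')
  11 → (7, 'ffgbadggbfge')
  12 → (8, 'fgbadggbfge')
  13 → (16, 'fge')
  14 → (9, 'gbadggbfge')
  15 → (14, 'gbfge')
  16 → (0, 'gdfdffbffgbadggbfge')
  17 → (17, 'ge')
  18 → (13, 'ggbfge')

SA = [11, 10, 6, 15, 1, 3, 12, 18, 5, 2, 4, 7, 8, 16, 9, 14, 0, 17, 13]
[i] adj suffixes → lcp
  [1] 11/10 → 0 ('')
  [2] 10/6 → 1 ('b')
  [3] 6/15 → 2 ('bf')
  [4] 15/1 → 0 ('')
  [5] 1/3 → 2 ('df')
  [6] 3/12 → 1 ('d')
  [7] 12/18 → 0 ('')
  [8] 18/5 → 0 ('')
  [9] 5/2 → 1 ('f')
  [10] 2/4 → 1 ('f')
  [11] 4/7 → 2 ('ff')
  [12] 7/8 → 1 ('f')
  [13] 8/16 → 2 ('fg')
  [14] 16/9 → 0 ('')
  [15] 9/14 → 2 ('gb')
  [16] 14/0 → 1 ('g')
  [17] 0/17 → 1 ('g')
  [18] 17/13 → 1 ('g')

n(n+1)/2 = 19·20/2 = 190
Σ LCP = 0 + 0 + 1 + 2 + 0 + 2 + 1 + 0 + 0 + 1 + 1 + 2 + 1 + 2 + 0 + 2 + 1 + 1 + 1 = 18
distinct = 190 − 18 = 172

172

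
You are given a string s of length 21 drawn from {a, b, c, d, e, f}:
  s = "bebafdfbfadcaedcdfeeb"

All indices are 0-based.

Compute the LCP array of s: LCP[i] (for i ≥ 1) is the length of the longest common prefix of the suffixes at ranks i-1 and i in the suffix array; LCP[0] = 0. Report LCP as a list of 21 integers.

sorted suffixes:
  #0 SA[0]=9  'adcaedcdfeeb'
  #1 SA[1]=12  'aedcdfeeb'
  #2 SA[2]=3  'afdfbfadcaedcdfeeb'
  #3 SA[3]=20  'b'
  #4 SA[4]=2  'bafdfbfadcaedcdfeeb'
  #5 SA[5]=0  'bebafdfbfadcaedcdfeeb'
  #6 SA[6]=7  'bfadcaedcdfeeb'
  #7 SA[7]=11  'caedcdfeeb'
  #8 SA[8]=15  'cdfeeb'
  #9 SA[9]=10  'dcaedcdfeeb'
  #10 SA[10]=14  'dcdfeeb'
  #11 SA[11]=5  'dfbfadcaedcdfeeb'
  #12 SA[12]=16  'dfeeb'
  #13 SA[13]=19  'eb'
  #14 SA[14]=1  'ebafdfbfadcaedcdfeeb'
  #15 SA[15]=13  'edcdfeeb'
  #16 SA[16]=18  'eeb'
  #17 SA[17]=8  'fadcaedcdfeeb'
  #18 SA[18]=6  'fbfadcaedcdfeeb'
  #19 SA[19]=4  'fdfbfadcaedcdfeeb'
  #20 SA[20]=17  'feeb'

SA = [9, 12, 3, 20, 2, 0, 7, 11, 15, 10, 14, 5, 16, 19, 1, 13, 18, 8, 6, 4, 17]
i: (SA[i-1],SA[i]) lcp shared
  1: (9,12) 1 'a'
  2: (12,3) 1 'a'
  3: (3,20) 0 ''
  4: (20,2) 1 'b'
  5: (2,0) 1 'b'
  6: (0,7) 1 'b'
  7: (7,11) 0 ''
  8: (11,15) 1 'c'
  9: (15,10) 0 ''
  10: (10,14) 2 'dc'
  11: (14,5) 1 'd'
  12: (5,16) 2 'df'
  13: (16,19) 0 ''
  14: (19,1) 2 'eb'
  15: (1,13) 1 'e'
  16: (13,18) 1 'e'
  17: (18,8) 0 ''
  18: (8,6) 1 'f'
  19: (6,4) 1 'f'
  20: (4,17) 1 'f'

[0, 1, 1, 0, 1, 1, 1, 0, 1, 0, 2, 1, 2, 0, 2, 1, 1, 0, 1, 1, 1]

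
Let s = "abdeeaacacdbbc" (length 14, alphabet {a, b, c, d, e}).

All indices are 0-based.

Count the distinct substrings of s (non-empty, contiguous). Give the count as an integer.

sorted suffixes:
  #0 SA[0]=5  'aacacdbbc'
  #1 SA[1]=0  'abdeeaacacdbbc'
  #2 SA[2]=6  'acacdbbc'
  #3 SA[3]=8  'acdbbc'
  #4 SA[4]=11  'bbc'
  #5 SA[5]=12  'bc'
  #6 SA[6]=1  'bdeeaacacdbbc'
  #7 SA[7]=13  'c'
  #8 SA[8]=7  'cacdbbc'
  #9 SA[9]=9  'cdbbc'
  #10 SA[10]=10  'dbbc'
  #11 SA[11]=2  'deeaacacdbbc'
  #12 SA[12]=4  'eaacacdbbc'
  #13 SA[13]=3  'eeaacacdbbc'

SA = [5, 0, 6, 8, 11, 12, 1, 13, 7, 9, 10, 2, 4, 3]
i: (SA[i-1],SA[i]) lcp shared
  1: (5,0) 1 'a'
  2: (0,6) 1 'a'
  3: (6,8) 2 'ac'
  4: (8,11) 0 ''
  5: (11,12) 1 'b'
  6: (12,1) 1 'b'
  7: (1,13) 0 ''
  8: (13,7) 1 'c'
  9: (7,9) 1 'c'
  10: (9,10) 0 ''
  11: (10,2) 1 'd'
  12: (2,4) 0 ''
  13: (4,3) 1 'e'

n(n+1)/2 = 14·15/2 = 105
Σ LCP = 0 + 1 + 1 + 2 + 0 + 1 + 1 + 0 + 1 + 1 + 0 + 1 + 0 + 1 = 10
distinct = 105 − 10 = 95

95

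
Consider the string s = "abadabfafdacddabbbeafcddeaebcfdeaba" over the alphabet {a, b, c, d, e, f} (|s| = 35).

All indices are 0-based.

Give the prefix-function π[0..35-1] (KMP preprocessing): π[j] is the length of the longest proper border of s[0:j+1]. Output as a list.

[0, 0, 1, 0, 1, 2, 0, 1, 0, 0, 1, 0, 0, 0, 1, 2, 0, 0, 0, 1, 0, 0, 0, 0, 0, 1, 0, 0, 0, 0, 0, 0, 1, 2, 3]

π[0] = 0
j=1 s[j]='b': π[1]=0 (border '')
j=2 s[j]='a': π[2]=1 (border 'a')
j=3 s[j]='d': k: 1→0; π[3]=0 (border '')
j=4 s[j]='a': π[4]=1 (border 'a')
j=5 s[j]='b': π[5]=2 (border 'ab')
j=6 s[j]='f': k: 2→0; π[6]=0 (border '')
j=7 s[j]='a': π[7]=1 (border 'a')
j=8 s[j]='f': k: 1→0; π[8]=0 (border '')
j=9 s[j]='d': π[9]=0 (border '')
j=10 s[j]='a': π[10]=1 (border 'a')
j=11 s[j]='c': k: 1→0; π[11]=0 (border '')
j=12 s[j]='d': π[12]=0 (border '')
j=13 s[j]='d': π[13]=0 (border '')
j=14 s[j]='a': π[14]=1 (border 'a')
j=15 s[j]='b': π[15]=2 (border 'ab')
j=16 s[j]='b': k: 2→0; π[16]=0 (border '')
j=17 s[j]='b': π[17]=0 (border '')
j=18 s[j]='e': π[18]=0 (border '')
j=19 s[j]='a': π[19]=1 (border 'a')
j=20 s[j]='f': k: 1→0; π[20]=0 (border '')
j=21 s[j]='c': π[21]=0 (border '')
j=22 s[j]='d': π[22]=0 (border '')
j=23 s[j]='d': π[23]=0 (border '')
j=24 s[j]='e': π[24]=0 (border '')
j=25 s[j]='a': π[25]=1 (border 'a')
j=26 s[j]='e': k: 1→0; π[26]=0 (border '')
j=27 s[j]='b': π[27]=0 (border '')
j=28 s[j]='c': π[28]=0 (border '')
j=29 s[j]='f': π[29]=0 (border '')
j=30 s[j]='d': π[30]=0 (border '')
j=31 s[j]='e': π[31]=0 (border '')
j=32 s[j]='a': π[32]=1 (border 'a')
j=33 s[j]='b': π[33]=2 (border 'ab')
j=34 s[j]='a': π[34]=3 (border 'aba')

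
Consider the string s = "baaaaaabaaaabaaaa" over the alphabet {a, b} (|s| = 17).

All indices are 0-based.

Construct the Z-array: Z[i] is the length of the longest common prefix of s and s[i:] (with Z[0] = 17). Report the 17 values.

Z[0]=17
i=1: outside box; Z[1]=0
i=2: outside box; Z[2]=0
i=3: outside box; Z[3]=0
i=4: outside box; Z[4]=0
i=5: outside box; Z[5]=0
i=6: outside box; Z[6]=0
i=7: outside box; Z[7]=5 scan→box=[7,12)
i=8: min(r-i=4, Z[1]=0)=0; Z[8]=0
i=9: min(r-i=3, Z[2]=0)=0; Z[9]=0
i=10: min(r-i=2, Z[3]=0)=0; Z[10]=0
i=11: min(r-i=1, Z[4]=0)=0; Z[11]=0
i=12: outside box; Z[12]=5 scan→box=[12,17)
i=13: min(r-i=4, Z[1]=0)=0; Z[13]=0
i=14: min(r-i=3, Z[2]=0)=0; Z[14]=0
i=15: min(r-i=2, Z[3]=0)=0; Z[15]=0
i=16: min(r-i=1, Z[4]=0)=0; Z[16]=0

[17, 0, 0, 0, 0, 0, 0, 5, 0, 0, 0, 0, 5, 0, 0, 0, 0]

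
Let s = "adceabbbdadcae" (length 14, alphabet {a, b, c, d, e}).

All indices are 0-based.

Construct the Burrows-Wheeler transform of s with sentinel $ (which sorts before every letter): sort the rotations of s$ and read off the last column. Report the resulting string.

rank  rotation         last
    0  $adceabbbdadcae  e
    1  abbbdadcae$adce  e
    2  adcae$adceabbbd  d
    3  adceabbbdadcae$  $
    4  ae$adceabbbdadc  c
    5  bbbdadcae$adcea  a
    6  bbdadcae$adceab  b
    7  bdadcae$adceabb  b
    8  cae$adceabbbdad  d
    9  ceabbbdadcae$ad  d
   10  dadcae$adceabbb  b
   11  dcae$adceabbbda  a
   12  dceabbbdadcae$a  a
   13  e$adceabbbdadca  a
   14  eabbbdadcae$adc  c

eed$cabbddbaaac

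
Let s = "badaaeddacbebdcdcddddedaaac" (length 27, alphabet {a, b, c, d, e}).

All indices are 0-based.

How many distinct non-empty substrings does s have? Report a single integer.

rank→(start, suffix):
  0 → (23, 'aaac')
  1 → (24, 'aac')
  2 → (3, 'aaeddacbebdcdcddddedaaac')
  3 → (25, 'ac')
  4 → (8, 'acbebdcdcddddedaaac')
  5 → (1, 'adaaeddacbebdcdcddddedaaac')
  6 → (4, 'aeddacbebdcdcddddedaaac')
  7 → (0, 'badaaeddacbebdcdcddddedaaac')
  8 → (12, 'bdcdcddddedaaac')
  9 → (10, 'bebdcdcddddedaaac')
  10 → (26, 'c')
  11 → (9, 'cbebdcdcddddedaaac')
  12 → (14, 'cdcddddedaaac')
  13 → (16, 'cddddedaaac')
  14 → (22, 'daaac')
  15 → (2, 'daaeddacbebdcdcddddedaaac')
  16 → (7, 'dacbebdcdcddddedaaac')
  17 → (13, 'dcdcddddedaaac')
  18 → (15, 'dcddddedaaac')
  19 → (6, 'ddacbebdcdcddddedaaac')
  20 → (17, 'ddddedaaac')
  21 → (18, 'dddedaaac')
  22 → (19, 'ddedaaac')
  23 → (20, 'dedaaac')
  24 → (11, 'ebdcdcddddedaaac')
  25 → (21, 'edaaac')
  26 → (5, 'eddacbebdcdcddddedaaac')

SA = [23, 24, 3, 25, 8, 1, 4, 0, 12, 10, 26, 9, 14, 16, 22, 2, 7, 13, 15, 6, 17, 18, 19, 20, 11, 21, 5]
[i] adj suffixes → lcp
  [1] 23/24 → 2 ('aa')
  [2] 24/3 → 2 ('aa')
  [3] 3/25 → 1 ('a')
  [4] 25/8 → 2 ('ac')
  [5] 8/1 → 1 ('a')
  [6] 1/4 → 1 ('a')
  [7] 4/0 → 0 ('')
  [8] 0/12 → 1 ('b')
  [9] 12/10 → 1 ('b')
  [10] 10/26 → 0 ('')
  [11] 26/9 → 1 ('c')
  [12] 9/14 → 1 ('c')
  [13] 14/16 → 2 ('cd')
  [14] 16/22 → 0 ('')
  [15] 22/2 → 3 ('daa')
  [16] 2/7 → 2 ('da')
  [17] 7/13 → 1 ('d')
  [18] 13/15 → 3 ('dcd')
  [19] 15/6 → 1 ('d')
  [20] 6/17 → 2 ('dd')
  [21] 17/18 → 3 ('ddd')
  [22] 18/19 → 2 ('dd')
  [23] 19/20 → 1 ('d')
  [24] 20/11 → 0 ('')
  [25] 11/21 → 1 ('e')
  [26] 21/5 → 2 ('ed')

n(n+1)/2 = 27·28/2 = 378
Σ LCP = 0 + 2 + 2 + 1 + 2 + 1 + 1 + 0 + 1 + 1 + 0 + 1 + 1 + 2 + 0 + 3 + 2 + 1 + 3 + 1 + 2 + 3 + 2 + 1 + 0 + 1 + 2 = 36
distinct = 378 − 36 = 342

342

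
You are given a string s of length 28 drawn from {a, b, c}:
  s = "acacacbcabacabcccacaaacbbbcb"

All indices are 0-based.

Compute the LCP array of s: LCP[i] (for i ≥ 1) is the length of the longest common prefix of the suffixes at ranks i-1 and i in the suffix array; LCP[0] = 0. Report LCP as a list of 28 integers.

sorted suffixes:
  #0 SA[0]=19  'aaacbbbcb'
  #1 SA[1]=20  'aacbbbcb'
  #2 SA[2]=8  'abacabcccacaaacbbbcb'
  #3 SA[3]=12  'abcccacaaacbbbcb'
  #4 SA[4]=17  'acaaacbbbcb'
  #5 SA[5]=10  'acabcccacaaacbbbcb'
  #6 SA[6]=0  'acacacbcabacabcccacaaacbbbcb'
  #7 SA[7]=2  'acacbcabacabcccacaaacbbbcb'
  #8 SA[8]=21  'acbbbcb'
  #9 SA[9]=4  'acbcabacabcccacaaacbbbcb'
  #10 SA[10]=27  'b'
  #11 SA[11]=9  'bacabcccacaaacbbbcb'
  #12 SA[12]=23  'bbbcb'
  #13 SA[13]=24  'bbcb'
  #14 SA[14]=6  'bcabacabcccacaaacbbbcb'
  #15 SA[15]=25  'bcb'
  #16 SA[16]=13  'bcccacaaacbbbcb'
  #17 SA[17]=18  'caaacbbbcb'
  #18 SA[18]=7  'cabacabcccacaaacbbbcb'
  #19 SA[19]=11  'cabcccacaaacbbbcb'
  #20 SA[20]=16  'cacaaacbbbcb'
  #21 SA[21]=1  'cacacbcabacabcccacaaacbbbcb'
  #22 SA[22]=3  'cacbcabacabcccacaaacbbbcb'
  #23 SA[23]=26  'cb'
  #24 SA[24]=22  'cbbbcb'
  #25 SA[25]=5  'cbcabacabcccacaaacbbbcb'
  #26 SA[26]=15  'ccacaaacbbbcb'
  #27 SA[27]=14  'cccacaaacbbbcb'

SA = [19, 20, 8, 12, 17, 10, 0, 2, 21, 4, 27, 9, 23, 24, 6, 25, 13, 18, 7, 11, 16, 1, 3, 26, 22, 5, 15, 14]
rank  pair      lcp
   1  s[19:],s[20:]  2  'aa'
   2  s[20:],s[8:]  1  'a'
   3  s[8:],s[12:]  2  'ab'
   4  s[12:],s[17:]  1  'a'
   5  s[17:],s[10:]  3  'aca'
   6  s[10:],s[0:]  3  'aca'
   7  s[0:],s[2:]  4  'acac'
   8  s[2:],s[21:]  2  'ac'
   9  s[21:],s[4:]  3  'acb'
  10  s[4:],s[27:]  0  ''
  11  s[27:],s[9:]  1  'b'
  12  s[9:],s[23:]  1  'b'
  13  s[23:],s[24:]  2  'bb'
  14  s[24:],s[6:]  1  'b'
  15  s[6:],s[25:]  2  'bc'
  16  s[25:],s[13:]  2  'bc'
  17  s[13:],s[18:]  0  ''
  18  s[18:],s[7:]  2  'ca'
  19  s[7:],s[11:]  3  'cab'
  20  s[11:],s[16:]  2  'ca'
  21  s[16:],s[1:]  4  'caca'
  22  s[1:],s[3:]  3  'cac'
  23  s[3:],s[26:]  1  'c'
  24  s[26:],s[22:]  2  'cb'
  25  s[22:],s[5:]  2  'cb'
  26  s[5:],s[15:]  1  'c'
  27  s[15:],s[14:]  2  'cc'

[0, 2, 1, 2, 1, 3, 3, 4, 2, 3, 0, 1, 1, 2, 1, 2, 2, 0, 2, 3, 2, 4, 3, 1, 2, 2, 1, 2]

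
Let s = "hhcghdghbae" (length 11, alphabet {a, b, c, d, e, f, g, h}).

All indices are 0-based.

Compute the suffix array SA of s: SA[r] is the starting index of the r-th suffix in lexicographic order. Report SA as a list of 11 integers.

rank | idx | suffix
   0 |   9 | ae
   1 |   8 | bae
   2 |   2 | cghdghbae
   3 |   5 | dghbae
   4 |  10 | e
   5 |   6 | ghbae
   6 |   3 | ghdghbae
   7 |   7 | hbae
   8 |   1 | hcghdghbae
   9 |   4 | hdghbae
  10 |   0 | hhcghdghbae

[9, 8, 2, 5, 10, 6, 3, 7, 1, 4, 0]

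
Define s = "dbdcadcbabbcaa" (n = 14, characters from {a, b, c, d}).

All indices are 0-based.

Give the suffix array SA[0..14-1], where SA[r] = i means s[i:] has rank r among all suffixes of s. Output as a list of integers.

[13, 12, 8, 4, 7, 9, 10, 1, 11, 3, 6, 0, 2, 5]

rank→(start, suffix):
  0 → (13, 'a')
  1 → (12, 'aa')
  2 → (8, 'abbcaa')
  3 → (4, 'adcbabbcaa')
  4 → (7, 'babbcaa')
  5 → (9, 'bbcaa')
  6 → (10, 'bcaa')
  7 → (1, 'bdcadcbabbcaa')
  8 → (11, 'caa')
  9 → (3, 'cadcbabbcaa')
  10 → (6, 'cbabbcaa')
  11 → (0, 'dbdcadcbabbcaa')
  12 → (2, 'dcadcbabbcaa')
  13 → (5, 'dcbabbcaa')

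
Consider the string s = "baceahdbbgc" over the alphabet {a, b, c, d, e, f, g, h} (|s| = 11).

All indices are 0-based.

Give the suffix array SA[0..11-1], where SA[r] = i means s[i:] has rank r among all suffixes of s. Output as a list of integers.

sorted suffixes:
  #0 SA[0]=1  'aceahdbbgc'
  #1 SA[1]=4  'ahdbbgc'
  #2 SA[2]=0  'baceahdbbgc'
  #3 SA[3]=7  'bbgc'
  #4 SA[4]=8  'bgc'
  #5 SA[5]=10  'c'
  #6 SA[6]=2  'ceahdbbgc'
  #7 SA[7]=6  'dbbgc'
  #8 SA[8]=3  'eahdbbgc'
  #9 SA[9]=9  'gc'
  #10 SA[10]=5  'hdbbgc'

[1, 4, 0, 7, 8, 10, 2, 6, 3, 9, 5]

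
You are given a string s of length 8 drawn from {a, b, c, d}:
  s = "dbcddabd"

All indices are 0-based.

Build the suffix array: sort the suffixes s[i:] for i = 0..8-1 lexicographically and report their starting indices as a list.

[5, 1, 6, 2, 7, 4, 0, 3]

rank | idx | suffix
   0 |   5 | abd
   1 |   1 | bcddabd
   2 |   6 | bd
   3 |   2 | cddabd
   4 |   7 | d
   5 |   4 | dabd
   6 |   0 | dbcddabd
   7 |   3 | ddabd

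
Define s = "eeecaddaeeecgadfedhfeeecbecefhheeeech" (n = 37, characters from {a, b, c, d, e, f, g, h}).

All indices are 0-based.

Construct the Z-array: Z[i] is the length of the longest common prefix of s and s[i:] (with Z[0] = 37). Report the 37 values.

[37, 2, 1, 0, 0, 0, 0, 0, 4, 2, 1, 0, 0, 0, 0, 0, 1, 0, 0, 0, 4, 2, 1, 0, 0, 1, 0, 1, 0, 0, 0, 3, 4, 2, 1, 0, 0]

Z[0]=37
i=1: i≥r, start 0; Z[1]=2 extend→box=[1,3)
i=2: min(r-i=1, Z[1]=2)=1; Z[2]=1
i=3: i≥r, start 0; Z[3]=0
i=4: i≥r, start 0; Z[4]=0
i=5: i≥r, start 0; Z[5]=0
i=6: i≥r, start 0; Z[6]=0
i=7: i≥r, start 0; Z[7]=0
i=8: i≥r, start 0; Z[8]=4 extend→box=[8,12)
i=9: min(r-i=3, Z[1]=2)=2; Z[9]=2
i=10: min(r-i=2, Z[2]=1)=1; Z[10]=1
i=11: min(r-i=1, Z[3]=0)=0; Z[11]=0
i=12: i≥r, start 0; Z[12]=0
i=13: i≥r, start 0; Z[13]=0
i=14: i≥r, start 0; Z[14]=0
i=15: i≥r, start 0; Z[15]=0
i=16: i≥r, start 0; Z[16]=1 extend→box=[16,17)
i=17: i≥r, start 0; Z[17]=0
i=18: i≥r, start 0; Z[18]=0
i=19: i≥r, start 0; Z[19]=0
i=20: i≥r, start 0; Z[20]=4 extend→box=[20,24)
i=21: min(r-i=3, Z[1]=2)=2; Z[21]=2
i=22: min(r-i=2, Z[2]=1)=1; Z[22]=1
i=23: min(r-i=1, Z[3]=0)=0; Z[23]=0
i=24: i≥r, start 0; Z[24]=0
i=25: i≥r, start 0; Z[25]=1 extend→box=[25,26)
i=26: i≥r, start 0; Z[26]=0
i=27: i≥r, start 0; Z[27]=1 extend→box=[27,28)
i=28: i≥r, start 0; Z[28]=0
i=29: i≥r, start 0; Z[29]=0
i=30: i≥r, start 0; Z[30]=0
i=31: i≥r, start 0; Z[31]=3 extend→box=[31,34)
i=32: min(r-i=2, Z[1]=2)=2; Z[32]=4 extend→box=[32,36)
i=33: min(r-i=3, Z[1]=2)=2; Z[33]=2
i=34: min(r-i=2, Z[2]=1)=1; Z[34]=1
i=35: min(r-i=1, Z[3]=0)=0; Z[35]=0
i=36: i≥r, start 0; Z[36]=0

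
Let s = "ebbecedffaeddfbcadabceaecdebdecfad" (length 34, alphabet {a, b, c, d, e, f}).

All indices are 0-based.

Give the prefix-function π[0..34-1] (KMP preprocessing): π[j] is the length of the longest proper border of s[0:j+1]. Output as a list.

[0, 0, 0, 1, 0, 1, 0, 0, 0, 0, 1, 0, 0, 0, 0, 0, 0, 0, 0, 0, 0, 1, 0, 1, 0, 0, 1, 2, 0, 1, 0, 0, 0, 0]

π[0] = 0
j=1 s[j]='b': π[1]=0 (border '')
j=2 s[j]='b': π[2]=0 (border '')
j=3 s[j]='e': π[3]=1 (border 'e')
j=4 s[j]='c': k: 1→0; π[4]=0 (border '')
j=5 s[j]='e': π[5]=1 (border 'e')
j=6 s[j]='d': k: 1→0; π[6]=0 (border '')
j=7 s[j]='f': π[7]=0 (border '')
j=8 s[j]='f': π[8]=0 (border '')
j=9 s[j]='a': π[9]=0 (border '')
j=10 s[j]='e': π[10]=1 (border 'e')
j=11 s[j]='d': k: 1→0; π[11]=0 (border '')
j=12 s[j]='d': π[12]=0 (border '')
j=13 s[j]='f': π[13]=0 (border '')
j=14 s[j]='b': π[14]=0 (border '')
j=15 s[j]='c': π[15]=0 (border '')
j=16 s[j]='a': π[16]=0 (border '')
j=17 s[j]='d': π[17]=0 (border '')
j=18 s[j]='a': π[18]=0 (border '')
j=19 s[j]='b': π[19]=0 (border '')
j=20 s[j]='c': π[20]=0 (border '')
j=21 s[j]='e': π[21]=1 (border 'e')
j=22 s[j]='a': k: 1→0; π[22]=0 (border '')
j=23 s[j]='e': π[23]=1 (border 'e')
j=24 s[j]='c': k: 1→0; π[24]=0 (border '')
j=25 s[j]='d': π[25]=0 (border '')
j=26 s[j]='e': π[26]=1 (border 'e')
j=27 s[j]='b': π[27]=2 (border 'eb')
j=28 s[j]='d': k: 2→0; π[28]=0 (border '')
j=29 s[j]='e': π[29]=1 (border 'e')
j=30 s[j]='c': k: 1→0; π[30]=0 (border '')
j=31 s[j]='f': π[31]=0 (border '')
j=32 s[j]='a': π[32]=0 (border '')
j=33 s[j]='d': π[33]=0 (border '')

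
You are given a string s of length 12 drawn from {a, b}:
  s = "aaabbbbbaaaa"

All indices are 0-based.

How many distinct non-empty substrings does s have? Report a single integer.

rank | idx | suffix
   0 |  11 | a
   1 |  10 | aa
   2 |   9 | aaa
   3 |   8 | aaaa
   4 |   0 | aaabbbbbaaaa
   5 |   1 | aabbbbbaaaa
   6 |   2 | abbbbbaaaa
   7 |   7 | baaaa
   8 |   6 | bbaaaa
   9 |   5 | bbbaaaa
  10 |   4 | bbbbaaaa
  11 |   3 | bbbbbaaaa

SA = [11, 10, 9, 8, 0, 1, 2, 7, 6, 5, 4, 3]
i: (SA[i-1],SA[i]) lcp shared
  1: (11,10) 1 'a'
  2: (10,9) 2 'aa'
  3: (9,8) 3 'aaa'
  4: (8,0) 3 'aaa'
  5: (0,1) 2 'aa'
  6: (1,2) 1 'a'
  7: (2,7) 0 ''
  8: (7,6) 1 'b'
  9: (6,5) 2 'bb'
  10: (5,4) 3 'bbb'
  11: (4,3) 4 'bbbb'

n(n+1)/2 = 12·13/2 = 78
Σ LCP = 0 + 1 + 2 + 3 + 3 + 2 + 1 + 0 + 1 + 2 + 3 + 4 = 22
distinct = 78 − 22 = 56

56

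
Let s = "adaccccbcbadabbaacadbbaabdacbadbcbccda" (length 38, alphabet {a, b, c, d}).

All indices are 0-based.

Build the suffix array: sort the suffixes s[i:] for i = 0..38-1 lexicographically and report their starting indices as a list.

[37, 22, 15, 12, 23, 16, 26, 2, 10, 0, 18, 29, 21, 14, 9, 28, 20, 13, 7, 31, 33, 24, 17, 8, 27, 6, 32, 5, 4, 3, 34, 35, 36, 11, 25, 1, 19, 30]

rank→(start, suffix):
  0 → (37, 'a')
  1 → (22, 'aabdacbadbcbccda')
  2 → (15, 'aacadbbaabdacbadbcbccda')
  3 → (12, 'abbaacadbbaabdacbadbcbccda')
  4 → (23, 'abdacbadbcbccda')
  5 → (16, 'acadbbaabdacbadbcbccda')
  6 → (26, 'acbadbcbccda')
  7 → (2, 'accccbcbadabbaacadbbaabdacbadbcbccda')
  8 → (10, 'adabbaacadbbaabdacbadbcbccda')
  9 → (0, 'adaccccbcbadabbaacadbbaabdacbadbcbccda')
  10 → (18, 'adbbaabdacbadbcbccda')
  11 → (29, 'adbcbccda')
  12 → (21, 'baabdacbadbcbccda')
  13 → (14, 'baacadbbaabdacbadbcbccda')
  14 → (9, 'badabbaacadbbaabdacbadbcbccda')
  15 → (28, 'badbcbccda')
  16 → (20, 'bbaabdacbadbcbccda')
  17 → (13, 'bbaacadbbaabdacbadbcbccda')
  18 → (7, 'bcbadabbaacadbbaabdacbadbcbccda')
  19 → (31, 'bcbccda')
  20 → (33, 'bccda')
  21 → (24, 'bdacbadbcbccda')
  22 → (17, 'cadbbaabdacbadbcbccda')
  23 → (8, 'cbadabbaacadbbaabdacbadbcbccda')
  24 → (27, 'cbadbcbccda')
  25 → (6, 'cbcbadabbaacadbbaabdacbadbcbccda')
  26 → (32, 'cbccda')
  27 → (5, 'ccbcbadabbaacadbbaabdacbadbcbccda')
  28 → (4, 'cccbcbadabbaacadbbaabdacbadbcbccda')
  29 → (3, 'ccccbcbadabbaacadbbaabdacbadbcbccda')
  30 → (34, 'ccda')
  31 → (35, 'cda')
  32 → (36, 'da')
  33 → (11, 'dabbaacadbbaabdacbadbcbccda')
  34 → (25, 'dacbadbcbccda')
  35 → (1, 'daccccbcbadabbaacadbbaabdacbadbcbccda')
  36 → (19, 'dbbaabdacbadbcbccda')
  37 → (30, 'dbcbccda')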